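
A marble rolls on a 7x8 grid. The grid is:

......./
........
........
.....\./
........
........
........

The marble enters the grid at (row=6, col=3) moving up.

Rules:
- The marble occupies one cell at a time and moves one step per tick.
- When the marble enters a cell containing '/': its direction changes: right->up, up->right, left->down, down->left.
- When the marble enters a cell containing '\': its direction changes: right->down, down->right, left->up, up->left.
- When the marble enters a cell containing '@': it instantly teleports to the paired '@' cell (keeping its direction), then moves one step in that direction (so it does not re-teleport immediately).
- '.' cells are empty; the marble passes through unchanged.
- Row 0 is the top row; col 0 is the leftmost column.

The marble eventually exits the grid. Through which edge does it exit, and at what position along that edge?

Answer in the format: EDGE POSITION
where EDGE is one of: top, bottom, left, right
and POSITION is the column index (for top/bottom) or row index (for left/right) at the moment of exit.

Step 1: enter (6,3), '.' pass, move up to (5,3)
Step 2: enter (5,3), '.' pass, move up to (4,3)
Step 3: enter (4,3), '.' pass, move up to (3,3)
Step 4: enter (3,3), '.' pass, move up to (2,3)
Step 5: enter (2,3), '.' pass, move up to (1,3)
Step 6: enter (1,3), '.' pass, move up to (0,3)
Step 7: enter (0,3), '.' pass, move up to (-1,3)
Step 8: at (-1,3) — EXIT via top edge, pos 3

Answer: top 3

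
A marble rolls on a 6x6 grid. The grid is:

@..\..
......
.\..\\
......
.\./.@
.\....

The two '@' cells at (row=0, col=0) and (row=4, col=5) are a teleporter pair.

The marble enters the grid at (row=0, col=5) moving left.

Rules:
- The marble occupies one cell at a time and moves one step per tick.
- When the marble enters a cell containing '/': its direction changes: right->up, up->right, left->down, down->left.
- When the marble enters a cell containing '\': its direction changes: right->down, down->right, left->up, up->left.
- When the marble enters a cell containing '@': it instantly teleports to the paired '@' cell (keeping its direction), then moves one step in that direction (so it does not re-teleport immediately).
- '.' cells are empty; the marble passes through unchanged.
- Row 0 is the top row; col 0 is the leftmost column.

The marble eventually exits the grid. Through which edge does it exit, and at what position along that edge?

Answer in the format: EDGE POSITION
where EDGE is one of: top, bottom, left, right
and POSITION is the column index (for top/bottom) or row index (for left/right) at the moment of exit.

Answer: top 3

Derivation:
Step 1: enter (0,5), '.' pass, move left to (0,4)
Step 2: enter (0,4), '.' pass, move left to (0,3)
Step 3: enter (0,3), '\' deflects left->up, move up to (-1,3)
Step 4: at (-1,3) — EXIT via top edge, pos 3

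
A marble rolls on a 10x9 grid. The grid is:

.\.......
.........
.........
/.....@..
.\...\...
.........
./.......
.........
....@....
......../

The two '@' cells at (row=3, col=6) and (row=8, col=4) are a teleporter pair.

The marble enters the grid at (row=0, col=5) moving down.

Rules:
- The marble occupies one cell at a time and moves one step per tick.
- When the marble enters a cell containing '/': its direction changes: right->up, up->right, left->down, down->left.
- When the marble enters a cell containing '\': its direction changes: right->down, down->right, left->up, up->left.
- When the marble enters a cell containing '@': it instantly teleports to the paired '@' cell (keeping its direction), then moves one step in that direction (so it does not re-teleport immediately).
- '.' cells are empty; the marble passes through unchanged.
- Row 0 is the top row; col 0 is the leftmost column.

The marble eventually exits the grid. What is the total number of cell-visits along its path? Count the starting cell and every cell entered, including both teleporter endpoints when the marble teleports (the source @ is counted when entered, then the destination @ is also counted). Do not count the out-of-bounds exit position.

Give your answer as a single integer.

Answer: 8

Derivation:
Step 1: enter (0,5), '.' pass, move down to (1,5)
Step 2: enter (1,5), '.' pass, move down to (2,5)
Step 3: enter (2,5), '.' pass, move down to (3,5)
Step 4: enter (3,5), '.' pass, move down to (4,5)
Step 5: enter (4,5), '\' deflects down->right, move right to (4,6)
Step 6: enter (4,6), '.' pass, move right to (4,7)
Step 7: enter (4,7), '.' pass, move right to (4,8)
Step 8: enter (4,8), '.' pass, move right to (4,9)
Step 9: at (4,9) — EXIT via right edge, pos 4
Path length (cell visits): 8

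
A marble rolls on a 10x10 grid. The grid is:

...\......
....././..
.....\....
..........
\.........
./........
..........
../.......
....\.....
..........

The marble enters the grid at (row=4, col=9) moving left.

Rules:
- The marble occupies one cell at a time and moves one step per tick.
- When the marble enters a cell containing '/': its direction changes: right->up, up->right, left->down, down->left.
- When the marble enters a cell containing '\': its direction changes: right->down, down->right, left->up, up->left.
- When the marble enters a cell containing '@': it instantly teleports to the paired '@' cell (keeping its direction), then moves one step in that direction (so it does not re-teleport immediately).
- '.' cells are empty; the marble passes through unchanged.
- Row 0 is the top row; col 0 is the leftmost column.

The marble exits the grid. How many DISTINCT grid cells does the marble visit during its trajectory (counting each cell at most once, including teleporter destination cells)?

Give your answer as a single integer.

Answer: 14

Derivation:
Step 1: enter (4,9), '.' pass, move left to (4,8)
Step 2: enter (4,8), '.' pass, move left to (4,7)
Step 3: enter (4,7), '.' pass, move left to (4,6)
Step 4: enter (4,6), '.' pass, move left to (4,5)
Step 5: enter (4,5), '.' pass, move left to (4,4)
Step 6: enter (4,4), '.' pass, move left to (4,3)
Step 7: enter (4,3), '.' pass, move left to (4,2)
Step 8: enter (4,2), '.' pass, move left to (4,1)
Step 9: enter (4,1), '.' pass, move left to (4,0)
Step 10: enter (4,0), '\' deflects left->up, move up to (3,0)
Step 11: enter (3,0), '.' pass, move up to (2,0)
Step 12: enter (2,0), '.' pass, move up to (1,0)
Step 13: enter (1,0), '.' pass, move up to (0,0)
Step 14: enter (0,0), '.' pass, move up to (-1,0)
Step 15: at (-1,0) — EXIT via top edge, pos 0
Distinct cells visited: 14 (path length 14)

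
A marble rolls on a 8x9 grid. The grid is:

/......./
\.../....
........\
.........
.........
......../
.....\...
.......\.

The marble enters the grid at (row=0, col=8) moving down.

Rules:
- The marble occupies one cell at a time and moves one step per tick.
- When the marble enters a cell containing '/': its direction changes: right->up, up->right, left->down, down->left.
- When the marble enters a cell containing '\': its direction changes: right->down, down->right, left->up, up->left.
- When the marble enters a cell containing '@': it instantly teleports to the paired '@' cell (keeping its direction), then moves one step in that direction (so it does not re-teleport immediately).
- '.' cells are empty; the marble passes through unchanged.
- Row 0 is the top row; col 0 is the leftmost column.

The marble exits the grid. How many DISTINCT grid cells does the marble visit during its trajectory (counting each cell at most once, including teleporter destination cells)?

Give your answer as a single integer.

Answer: 14

Derivation:
Step 1: enter (0,8), '/' deflects down->left, move left to (0,7)
Step 2: enter (0,7), '.' pass, move left to (0,6)
Step 3: enter (0,6), '.' pass, move left to (0,5)
Step 4: enter (0,5), '.' pass, move left to (0,4)
Step 5: enter (0,4), '.' pass, move left to (0,3)
Step 6: enter (0,3), '.' pass, move left to (0,2)
Step 7: enter (0,2), '.' pass, move left to (0,1)
Step 8: enter (0,1), '.' pass, move left to (0,0)
Step 9: enter (0,0), '/' deflects left->down, move down to (1,0)
Step 10: enter (1,0), '\' deflects down->right, move right to (1,1)
Step 11: enter (1,1), '.' pass, move right to (1,2)
Step 12: enter (1,2), '.' pass, move right to (1,3)
Step 13: enter (1,3), '.' pass, move right to (1,4)
Step 14: enter (1,4), '/' deflects right->up, move up to (0,4)
Step 15: enter (0,4), '.' pass, move up to (-1,4)
Step 16: at (-1,4) — EXIT via top edge, pos 4
Distinct cells visited: 14 (path length 15)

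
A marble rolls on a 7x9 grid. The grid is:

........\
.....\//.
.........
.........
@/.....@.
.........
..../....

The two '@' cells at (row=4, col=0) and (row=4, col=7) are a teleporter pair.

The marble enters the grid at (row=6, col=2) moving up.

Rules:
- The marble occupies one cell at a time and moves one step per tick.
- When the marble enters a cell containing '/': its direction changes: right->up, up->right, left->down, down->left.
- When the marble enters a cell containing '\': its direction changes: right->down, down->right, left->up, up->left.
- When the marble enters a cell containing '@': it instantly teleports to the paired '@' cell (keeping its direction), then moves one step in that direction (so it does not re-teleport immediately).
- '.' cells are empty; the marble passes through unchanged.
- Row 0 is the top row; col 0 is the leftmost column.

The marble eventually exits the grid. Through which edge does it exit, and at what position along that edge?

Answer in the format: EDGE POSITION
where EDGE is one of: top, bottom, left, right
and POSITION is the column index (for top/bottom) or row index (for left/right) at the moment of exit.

Step 1: enter (6,2), '.' pass, move up to (5,2)
Step 2: enter (5,2), '.' pass, move up to (4,2)
Step 3: enter (4,2), '.' pass, move up to (3,2)
Step 4: enter (3,2), '.' pass, move up to (2,2)
Step 5: enter (2,2), '.' pass, move up to (1,2)
Step 6: enter (1,2), '.' pass, move up to (0,2)
Step 7: enter (0,2), '.' pass, move up to (-1,2)
Step 8: at (-1,2) — EXIT via top edge, pos 2

Answer: top 2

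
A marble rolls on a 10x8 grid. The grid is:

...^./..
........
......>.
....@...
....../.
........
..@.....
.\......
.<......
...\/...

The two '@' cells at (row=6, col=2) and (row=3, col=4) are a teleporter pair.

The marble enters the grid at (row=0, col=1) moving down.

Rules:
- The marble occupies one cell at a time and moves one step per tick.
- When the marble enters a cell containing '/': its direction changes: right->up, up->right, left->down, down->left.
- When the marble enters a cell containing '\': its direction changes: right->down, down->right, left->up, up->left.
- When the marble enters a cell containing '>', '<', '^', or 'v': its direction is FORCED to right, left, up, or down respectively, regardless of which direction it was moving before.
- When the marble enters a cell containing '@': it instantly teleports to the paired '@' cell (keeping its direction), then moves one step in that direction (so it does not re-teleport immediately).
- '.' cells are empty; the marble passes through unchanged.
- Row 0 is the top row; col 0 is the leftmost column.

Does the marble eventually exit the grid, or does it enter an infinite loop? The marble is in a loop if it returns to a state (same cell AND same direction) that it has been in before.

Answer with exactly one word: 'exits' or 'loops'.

Answer: exits

Derivation:
Step 1: enter (0,1), '.' pass, move down to (1,1)
Step 2: enter (1,1), '.' pass, move down to (2,1)
Step 3: enter (2,1), '.' pass, move down to (3,1)
Step 4: enter (3,1), '.' pass, move down to (4,1)
Step 5: enter (4,1), '.' pass, move down to (5,1)
Step 6: enter (5,1), '.' pass, move down to (6,1)
Step 7: enter (6,1), '.' pass, move down to (7,1)
Step 8: enter (7,1), '\' deflects down->right, move right to (7,2)
Step 9: enter (7,2), '.' pass, move right to (7,3)
Step 10: enter (7,3), '.' pass, move right to (7,4)
Step 11: enter (7,4), '.' pass, move right to (7,5)
Step 12: enter (7,5), '.' pass, move right to (7,6)
Step 13: enter (7,6), '.' pass, move right to (7,7)
Step 14: enter (7,7), '.' pass, move right to (7,8)
Step 15: at (7,8) — EXIT via right edge, pos 7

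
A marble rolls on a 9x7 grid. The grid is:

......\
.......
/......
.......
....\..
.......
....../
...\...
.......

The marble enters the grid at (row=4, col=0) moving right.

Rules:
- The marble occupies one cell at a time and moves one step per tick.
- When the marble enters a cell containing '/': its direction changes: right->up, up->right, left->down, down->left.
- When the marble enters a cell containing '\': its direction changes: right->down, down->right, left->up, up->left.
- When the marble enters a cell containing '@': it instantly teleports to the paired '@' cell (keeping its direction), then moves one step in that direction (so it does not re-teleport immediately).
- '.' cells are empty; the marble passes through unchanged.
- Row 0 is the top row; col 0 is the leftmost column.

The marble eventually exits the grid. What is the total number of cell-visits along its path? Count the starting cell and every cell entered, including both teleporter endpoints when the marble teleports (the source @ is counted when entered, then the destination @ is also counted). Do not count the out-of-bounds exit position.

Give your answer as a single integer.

Answer: 9

Derivation:
Step 1: enter (4,0), '.' pass, move right to (4,1)
Step 2: enter (4,1), '.' pass, move right to (4,2)
Step 3: enter (4,2), '.' pass, move right to (4,3)
Step 4: enter (4,3), '.' pass, move right to (4,4)
Step 5: enter (4,4), '\' deflects right->down, move down to (5,4)
Step 6: enter (5,4), '.' pass, move down to (6,4)
Step 7: enter (6,4), '.' pass, move down to (7,4)
Step 8: enter (7,4), '.' pass, move down to (8,4)
Step 9: enter (8,4), '.' pass, move down to (9,4)
Step 10: at (9,4) — EXIT via bottom edge, pos 4
Path length (cell visits): 9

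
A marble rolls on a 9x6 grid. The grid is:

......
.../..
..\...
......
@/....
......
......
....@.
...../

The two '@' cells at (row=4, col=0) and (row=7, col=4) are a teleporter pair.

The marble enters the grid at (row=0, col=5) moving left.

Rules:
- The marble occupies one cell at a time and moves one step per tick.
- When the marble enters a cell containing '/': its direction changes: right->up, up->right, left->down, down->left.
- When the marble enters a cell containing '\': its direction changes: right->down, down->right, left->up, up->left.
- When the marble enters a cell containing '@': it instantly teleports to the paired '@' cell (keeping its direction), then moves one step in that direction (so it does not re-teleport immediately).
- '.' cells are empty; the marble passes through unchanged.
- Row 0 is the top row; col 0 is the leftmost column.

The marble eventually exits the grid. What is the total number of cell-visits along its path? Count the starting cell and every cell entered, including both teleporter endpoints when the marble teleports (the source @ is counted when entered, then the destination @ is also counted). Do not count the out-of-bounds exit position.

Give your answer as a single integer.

Answer: 6

Derivation:
Step 1: enter (0,5), '.' pass, move left to (0,4)
Step 2: enter (0,4), '.' pass, move left to (0,3)
Step 3: enter (0,3), '.' pass, move left to (0,2)
Step 4: enter (0,2), '.' pass, move left to (0,1)
Step 5: enter (0,1), '.' pass, move left to (0,0)
Step 6: enter (0,0), '.' pass, move left to (0,-1)
Step 7: at (0,-1) — EXIT via left edge, pos 0
Path length (cell visits): 6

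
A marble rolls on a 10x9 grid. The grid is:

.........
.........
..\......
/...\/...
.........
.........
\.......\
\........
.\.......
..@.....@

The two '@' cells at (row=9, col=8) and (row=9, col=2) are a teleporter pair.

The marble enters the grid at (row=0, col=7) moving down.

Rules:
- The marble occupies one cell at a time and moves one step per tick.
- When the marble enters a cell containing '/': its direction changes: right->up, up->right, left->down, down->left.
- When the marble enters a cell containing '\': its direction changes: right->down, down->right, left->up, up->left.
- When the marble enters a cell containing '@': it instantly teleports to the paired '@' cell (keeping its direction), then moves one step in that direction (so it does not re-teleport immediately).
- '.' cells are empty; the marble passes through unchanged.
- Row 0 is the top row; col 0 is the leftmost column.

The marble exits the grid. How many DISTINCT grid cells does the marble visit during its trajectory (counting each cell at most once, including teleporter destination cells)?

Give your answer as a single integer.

Step 1: enter (0,7), '.' pass, move down to (1,7)
Step 2: enter (1,7), '.' pass, move down to (2,7)
Step 3: enter (2,7), '.' pass, move down to (3,7)
Step 4: enter (3,7), '.' pass, move down to (4,7)
Step 5: enter (4,7), '.' pass, move down to (5,7)
Step 6: enter (5,7), '.' pass, move down to (6,7)
Step 7: enter (6,7), '.' pass, move down to (7,7)
Step 8: enter (7,7), '.' pass, move down to (8,7)
Step 9: enter (8,7), '.' pass, move down to (9,7)
Step 10: enter (9,7), '.' pass, move down to (10,7)
Step 11: at (10,7) — EXIT via bottom edge, pos 7
Distinct cells visited: 10 (path length 10)

Answer: 10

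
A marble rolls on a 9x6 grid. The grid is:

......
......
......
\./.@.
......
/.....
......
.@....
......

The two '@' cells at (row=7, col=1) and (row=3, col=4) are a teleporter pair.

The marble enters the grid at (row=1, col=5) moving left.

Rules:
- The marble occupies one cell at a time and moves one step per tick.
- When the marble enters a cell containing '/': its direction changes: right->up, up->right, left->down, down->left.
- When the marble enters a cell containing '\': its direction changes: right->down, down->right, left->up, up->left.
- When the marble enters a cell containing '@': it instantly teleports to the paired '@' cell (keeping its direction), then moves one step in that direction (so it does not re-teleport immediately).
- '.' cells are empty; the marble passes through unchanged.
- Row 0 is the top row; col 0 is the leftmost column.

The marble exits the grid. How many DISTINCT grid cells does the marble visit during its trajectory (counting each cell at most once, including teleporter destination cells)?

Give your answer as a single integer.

Step 1: enter (1,5), '.' pass, move left to (1,4)
Step 2: enter (1,4), '.' pass, move left to (1,3)
Step 3: enter (1,3), '.' pass, move left to (1,2)
Step 4: enter (1,2), '.' pass, move left to (1,1)
Step 5: enter (1,1), '.' pass, move left to (1,0)
Step 6: enter (1,0), '.' pass, move left to (1,-1)
Step 7: at (1,-1) — EXIT via left edge, pos 1
Distinct cells visited: 6 (path length 6)

Answer: 6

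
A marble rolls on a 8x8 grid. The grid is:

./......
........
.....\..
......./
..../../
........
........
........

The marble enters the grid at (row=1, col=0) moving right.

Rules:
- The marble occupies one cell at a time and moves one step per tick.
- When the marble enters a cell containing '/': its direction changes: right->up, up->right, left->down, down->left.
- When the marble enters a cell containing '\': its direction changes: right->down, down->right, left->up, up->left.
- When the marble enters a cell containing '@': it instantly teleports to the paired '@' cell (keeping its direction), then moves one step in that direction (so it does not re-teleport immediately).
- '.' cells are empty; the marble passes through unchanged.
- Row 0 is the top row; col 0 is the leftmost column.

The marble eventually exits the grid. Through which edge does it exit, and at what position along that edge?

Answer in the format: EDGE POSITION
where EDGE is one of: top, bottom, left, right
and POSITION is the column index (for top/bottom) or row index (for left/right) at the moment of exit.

Step 1: enter (1,0), '.' pass, move right to (1,1)
Step 2: enter (1,1), '.' pass, move right to (1,2)
Step 3: enter (1,2), '.' pass, move right to (1,3)
Step 4: enter (1,3), '.' pass, move right to (1,4)
Step 5: enter (1,4), '.' pass, move right to (1,5)
Step 6: enter (1,5), '.' pass, move right to (1,6)
Step 7: enter (1,6), '.' pass, move right to (1,7)
Step 8: enter (1,7), '.' pass, move right to (1,8)
Step 9: at (1,8) — EXIT via right edge, pos 1

Answer: right 1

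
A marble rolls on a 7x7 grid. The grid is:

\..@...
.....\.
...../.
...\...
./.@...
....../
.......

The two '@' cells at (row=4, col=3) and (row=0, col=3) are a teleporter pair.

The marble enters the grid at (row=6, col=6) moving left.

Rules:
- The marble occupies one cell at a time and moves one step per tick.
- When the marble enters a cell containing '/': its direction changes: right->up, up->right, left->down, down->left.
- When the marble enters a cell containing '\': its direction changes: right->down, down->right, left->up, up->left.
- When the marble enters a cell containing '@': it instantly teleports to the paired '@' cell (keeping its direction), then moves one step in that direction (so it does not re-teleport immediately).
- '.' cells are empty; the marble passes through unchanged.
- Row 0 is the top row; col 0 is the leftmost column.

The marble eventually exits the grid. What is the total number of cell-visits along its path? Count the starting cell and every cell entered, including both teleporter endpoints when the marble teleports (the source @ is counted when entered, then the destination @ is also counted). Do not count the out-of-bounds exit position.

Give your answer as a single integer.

Answer: 7

Derivation:
Step 1: enter (6,6), '.' pass, move left to (6,5)
Step 2: enter (6,5), '.' pass, move left to (6,4)
Step 3: enter (6,4), '.' pass, move left to (6,3)
Step 4: enter (6,3), '.' pass, move left to (6,2)
Step 5: enter (6,2), '.' pass, move left to (6,1)
Step 6: enter (6,1), '.' pass, move left to (6,0)
Step 7: enter (6,0), '.' pass, move left to (6,-1)
Step 8: at (6,-1) — EXIT via left edge, pos 6
Path length (cell visits): 7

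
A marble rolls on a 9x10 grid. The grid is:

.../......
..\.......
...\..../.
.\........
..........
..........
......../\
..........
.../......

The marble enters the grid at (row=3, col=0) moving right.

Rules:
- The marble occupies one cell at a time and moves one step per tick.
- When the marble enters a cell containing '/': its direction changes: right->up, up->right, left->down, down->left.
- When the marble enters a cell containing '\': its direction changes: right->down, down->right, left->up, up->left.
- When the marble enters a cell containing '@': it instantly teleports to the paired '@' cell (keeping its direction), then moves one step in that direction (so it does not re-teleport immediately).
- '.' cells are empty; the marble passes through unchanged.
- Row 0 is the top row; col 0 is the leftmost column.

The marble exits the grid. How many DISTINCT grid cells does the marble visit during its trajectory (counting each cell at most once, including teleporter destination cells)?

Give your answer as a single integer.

Step 1: enter (3,0), '.' pass, move right to (3,1)
Step 2: enter (3,1), '\' deflects right->down, move down to (4,1)
Step 3: enter (4,1), '.' pass, move down to (5,1)
Step 4: enter (5,1), '.' pass, move down to (6,1)
Step 5: enter (6,1), '.' pass, move down to (7,1)
Step 6: enter (7,1), '.' pass, move down to (8,1)
Step 7: enter (8,1), '.' pass, move down to (9,1)
Step 8: at (9,1) — EXIT via bottom edge, pos 1
Distinct cells visited: 7 (path length 7)

Answer: 7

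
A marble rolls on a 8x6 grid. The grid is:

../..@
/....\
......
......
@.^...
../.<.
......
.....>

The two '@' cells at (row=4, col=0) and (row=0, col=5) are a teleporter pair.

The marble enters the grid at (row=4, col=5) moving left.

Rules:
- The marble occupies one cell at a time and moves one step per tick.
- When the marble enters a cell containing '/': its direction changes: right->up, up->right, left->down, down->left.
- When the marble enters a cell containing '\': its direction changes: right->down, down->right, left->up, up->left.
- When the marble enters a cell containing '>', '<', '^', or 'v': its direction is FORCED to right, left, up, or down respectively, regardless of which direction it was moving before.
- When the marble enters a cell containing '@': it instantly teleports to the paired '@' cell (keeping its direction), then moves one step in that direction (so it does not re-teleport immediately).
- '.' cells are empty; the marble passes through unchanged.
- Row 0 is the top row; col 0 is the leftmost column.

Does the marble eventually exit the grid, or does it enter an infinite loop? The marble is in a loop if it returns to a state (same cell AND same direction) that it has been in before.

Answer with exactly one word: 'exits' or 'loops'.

Step 1: enter (4,5), '.' pass, move left to (4,4)
Step 2: enter (4,4), '.' pass, move left to (4,3)
Step 3: enter (4,3), '.' pass, move left to (4,2)
Step 4: enter (4,2), '^' forces left->up, move up to (3,2)
Step 5: enter (3,2), '.' pass, move up to (2,2)
Step 6: enter (2,2), '.' pass, move up to (1,2)
Step 7: enter (1,2), '.' pass, move up to (0,2)
Step 8: enter (0,2), '/' deflects up->right, move right to (0,3)
Step 9: enter (0,3), '.' pass, move right to (0,4)
Step 10: enter (0,4), '.' pass, move right to (0,5)
Step 11: enter (0,5), '@' teleport (0,5)->(4,0), also enter (4,0), move right to (4,1)
Step 12: enter (4,1), '.' pass, move right to (4,2)
Step 13: enter (4,2), '^' forces right->up, move up to (3,2)
Step 14: at (3,2) dir=up — LOOP DETECTED (seen before)

Answer: loops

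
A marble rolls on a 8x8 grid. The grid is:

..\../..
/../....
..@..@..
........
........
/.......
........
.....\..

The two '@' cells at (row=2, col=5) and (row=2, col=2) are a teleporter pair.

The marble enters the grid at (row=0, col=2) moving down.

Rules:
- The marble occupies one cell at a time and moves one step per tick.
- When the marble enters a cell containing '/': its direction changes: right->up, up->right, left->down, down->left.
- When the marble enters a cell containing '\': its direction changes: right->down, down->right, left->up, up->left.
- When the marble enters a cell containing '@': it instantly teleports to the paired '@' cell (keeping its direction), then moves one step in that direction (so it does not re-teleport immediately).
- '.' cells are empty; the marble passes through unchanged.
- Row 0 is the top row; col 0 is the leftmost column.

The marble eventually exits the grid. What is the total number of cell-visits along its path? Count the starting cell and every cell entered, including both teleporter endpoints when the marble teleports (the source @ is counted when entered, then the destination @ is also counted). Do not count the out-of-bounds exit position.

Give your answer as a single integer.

Step 1: enter (0,2), '\' deflects down->right, move right to (0,3)
Step 2: enter (0,3), '.' pass, move right to (0,4)
Step 3: enter (0,4), '.' pass, move right to (0,5)
Step 4: enter (0,5), '/' deflects right->up, move up to (-1,5)
Step 5: at (-1,5) — EXIT via top edge, pos 5
Path length (cell visits): 4

Answer: 4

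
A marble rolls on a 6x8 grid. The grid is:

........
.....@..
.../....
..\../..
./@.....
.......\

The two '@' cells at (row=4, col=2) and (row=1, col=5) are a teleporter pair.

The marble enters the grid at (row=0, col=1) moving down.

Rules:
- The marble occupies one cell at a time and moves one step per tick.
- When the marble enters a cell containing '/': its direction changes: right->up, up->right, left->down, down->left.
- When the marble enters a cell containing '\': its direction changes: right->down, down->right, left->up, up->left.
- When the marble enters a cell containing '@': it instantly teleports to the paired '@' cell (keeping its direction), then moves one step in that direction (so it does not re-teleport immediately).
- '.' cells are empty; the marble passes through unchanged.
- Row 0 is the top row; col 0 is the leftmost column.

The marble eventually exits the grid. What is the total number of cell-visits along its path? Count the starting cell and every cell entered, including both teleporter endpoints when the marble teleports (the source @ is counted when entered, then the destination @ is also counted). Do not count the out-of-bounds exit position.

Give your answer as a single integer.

Step 1: enter (0,1), '.' pass, move down to (1,1)
Step 2: enter (1,1), '.' pass, move down to (2,1)
Step 3: enter (2,1), '.' pass, move down to (3,1)
Step 4: enter (3,1), '.' pass, move down to (4,1)
Step 5: enter (4,1), '/' deflects down->left, move left to (4,0)
Step 6: enter (4,0), '.' pass, move left to (4,-1)
Step 7: at (4,-1) — EXIT via left edge, pos 4
Path length (cell visits): 6

Answer: 6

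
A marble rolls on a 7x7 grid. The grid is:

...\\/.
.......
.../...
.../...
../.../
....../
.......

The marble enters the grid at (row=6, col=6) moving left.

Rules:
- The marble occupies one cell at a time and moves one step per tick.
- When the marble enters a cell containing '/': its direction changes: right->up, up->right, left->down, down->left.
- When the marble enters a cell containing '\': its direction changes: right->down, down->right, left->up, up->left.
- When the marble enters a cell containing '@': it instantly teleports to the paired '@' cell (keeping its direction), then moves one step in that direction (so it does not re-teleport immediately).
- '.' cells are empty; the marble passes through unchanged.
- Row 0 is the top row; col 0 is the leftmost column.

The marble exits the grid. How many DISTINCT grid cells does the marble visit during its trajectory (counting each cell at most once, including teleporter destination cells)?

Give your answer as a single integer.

Step 1: enter (6,6), '.' pass, move left to (6,5)
Step 2: enter (6,5), '.' pass, move left to (6,4)
Step 3: enter (6,4), '.' pass, move left to (6,3)
Step 4: enter (6,3), '.' pass, move left to (6,2)
Step 5: enter (6,2), '.' pass, move left to (6,1)
Step 6: enter (6,1), '.' pass, move left to (6,0)
Step 7: enter (6,0), '.' pass, move left to (6,-1)
Step 8: at (6,-1) — EXIT via left edge, pos 6
Distinct cells visited: 7 (path length 7)

Answer: 7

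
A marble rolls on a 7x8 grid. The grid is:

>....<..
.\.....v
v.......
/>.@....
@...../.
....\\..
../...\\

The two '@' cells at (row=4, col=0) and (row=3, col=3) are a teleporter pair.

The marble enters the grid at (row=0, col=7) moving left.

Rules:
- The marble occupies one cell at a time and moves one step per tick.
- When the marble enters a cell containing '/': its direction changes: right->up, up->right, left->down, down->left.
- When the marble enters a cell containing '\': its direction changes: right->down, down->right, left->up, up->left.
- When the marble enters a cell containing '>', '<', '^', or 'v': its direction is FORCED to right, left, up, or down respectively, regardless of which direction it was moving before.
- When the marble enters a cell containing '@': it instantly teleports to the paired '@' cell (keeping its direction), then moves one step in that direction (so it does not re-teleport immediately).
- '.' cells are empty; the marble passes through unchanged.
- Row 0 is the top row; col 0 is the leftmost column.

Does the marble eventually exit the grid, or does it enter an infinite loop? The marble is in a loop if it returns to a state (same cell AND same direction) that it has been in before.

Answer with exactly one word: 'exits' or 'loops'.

Answer: loops

Derivation:
Step 1: enter (0,7), '.' pass, move left to (0,6)
Step 2: enter (0,6), '.' pass, move left to (0,5)
Step 3: enter (0,5), '<' forces left->left, move left to (0,4)
Step 4: enter (0,4), '.' pass, move left to (0,3)
Step 5: enter (0,3), '.' pass, move left to (0,2)
Step 6: enter (0,2), '.' pass, move left to (0,1)
Step 7: enter (0,1), '.' pass, move left to (0,0)
Step 8: enter (0,0), '>' forces left->right, move right to (0,1)
Step 9: enter (0,1), '.' pass, move right to (0,2)
Step 10: enter (0,2), '.' pass, move right to (0,3)
Step 11: enter (0,3), '.' pass, move right to (0,4)
Step 12: enter (0,4), '.' pass, move right to (0,5)
Step 13: enter (0,5), '<' forces right->left, move left to (0,4)
Step 14: at (0,4) dir=left — LOOP DETECTED (seen before)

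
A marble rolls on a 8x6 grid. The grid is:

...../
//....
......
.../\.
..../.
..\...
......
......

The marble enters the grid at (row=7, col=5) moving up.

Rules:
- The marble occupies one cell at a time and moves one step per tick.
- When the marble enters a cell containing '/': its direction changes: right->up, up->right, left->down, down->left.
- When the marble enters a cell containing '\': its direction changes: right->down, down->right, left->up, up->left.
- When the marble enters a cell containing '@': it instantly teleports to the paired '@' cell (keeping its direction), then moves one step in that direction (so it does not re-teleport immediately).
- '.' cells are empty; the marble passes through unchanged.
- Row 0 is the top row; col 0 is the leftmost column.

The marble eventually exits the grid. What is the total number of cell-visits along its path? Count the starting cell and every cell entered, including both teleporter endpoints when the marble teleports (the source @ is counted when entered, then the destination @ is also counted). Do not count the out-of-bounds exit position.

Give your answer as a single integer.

Answer: 8

Derivation:
Step 1: enter (7,5), '.' pass, move up to (6,5)
Step 2: enter (6,5), '.' pass, move up to (5,5)
Step 3: enter (5,5), '.' pass, move up to (4,5)
Step 4: enter (4,5), '.' pass, move up to (3,5)
Step 5: enter (3,5), '.' pass, move up to (2,5)
Step 6: enter (2,5), '.' pass, move up to (1,5)
Step 7: enter (1,5), '.' pass, move up to (0,5)
Step 8: enter (0,5), '/' deflects up->right, move right to (0,6)
Step 9: at (0,6) — EXIT via right edge, pos 0
Path length (cell visits): 8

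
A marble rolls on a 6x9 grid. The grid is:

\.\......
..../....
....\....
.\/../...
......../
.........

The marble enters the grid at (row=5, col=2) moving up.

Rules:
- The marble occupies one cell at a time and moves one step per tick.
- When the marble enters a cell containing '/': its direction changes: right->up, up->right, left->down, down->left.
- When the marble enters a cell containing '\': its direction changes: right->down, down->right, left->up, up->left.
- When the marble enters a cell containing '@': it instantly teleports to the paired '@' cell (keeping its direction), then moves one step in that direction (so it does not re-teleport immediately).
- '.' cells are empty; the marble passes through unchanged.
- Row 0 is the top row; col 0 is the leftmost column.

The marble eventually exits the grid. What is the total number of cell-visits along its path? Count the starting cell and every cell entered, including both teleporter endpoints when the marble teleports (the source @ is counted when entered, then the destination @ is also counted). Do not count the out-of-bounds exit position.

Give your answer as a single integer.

Answer: 9

Derivation:
Step 1: enter (5,2), '.' pass, move up to (4,2)
Step 2: enter (4,2), '.' pass, move up to (3,2)
Step 3: enter (3,2), '/' deflects up->right, move right to (3,3)
Step 4: enter (3,3), '.' pass, move right to (3,4)
Step 5: enter (3,4), '.' pass, move right to (3,5)
Step 6: enter (3,5), '/' deflects right->up, move up to (2,5)
Step 7: enter (2,5), '.' pass, move up to (1,5)
Step 8: enter (1,5), '.' pass, move up to (0,5)
Step 9: enter (0,5), '.' pass, move up to (-1,5)
Step 10: at (-1,5) — EXIT via top edge, pos 5
Path length (cell visits): 9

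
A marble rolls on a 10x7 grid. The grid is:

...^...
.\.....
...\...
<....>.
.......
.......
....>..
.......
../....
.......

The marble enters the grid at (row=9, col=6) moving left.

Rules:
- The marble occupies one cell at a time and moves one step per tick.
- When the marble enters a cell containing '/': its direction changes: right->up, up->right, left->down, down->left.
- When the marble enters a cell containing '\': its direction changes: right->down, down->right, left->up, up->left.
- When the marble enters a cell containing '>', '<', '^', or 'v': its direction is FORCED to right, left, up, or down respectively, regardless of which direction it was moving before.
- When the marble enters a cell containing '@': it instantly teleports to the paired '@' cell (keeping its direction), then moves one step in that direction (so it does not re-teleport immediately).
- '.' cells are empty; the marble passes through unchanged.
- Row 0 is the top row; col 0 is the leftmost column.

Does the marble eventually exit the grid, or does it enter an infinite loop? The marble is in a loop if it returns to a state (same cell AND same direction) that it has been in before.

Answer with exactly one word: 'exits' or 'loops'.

Answer: exits

Derivation:
Step 1: enter (9,6), '.' pass, move left to (9,5)
Step 2: enter (9,5), '.' pass, move left to (9,4)
Step 3: enter (9,4), '.' pass, move left to (9,3)
Step 4: enter (9,3), '.' pass, move left to (9,2)
Step 5: enter (9,2), '.' pass, move left to (9,1)
Step 6: enter (9,1), '.' pass, move left to (9,0)
Step 7: enter (9,0), '.' pass, move left to (9,-1)
Step 8: at (9,-1) — EXIT via left edge, pos 9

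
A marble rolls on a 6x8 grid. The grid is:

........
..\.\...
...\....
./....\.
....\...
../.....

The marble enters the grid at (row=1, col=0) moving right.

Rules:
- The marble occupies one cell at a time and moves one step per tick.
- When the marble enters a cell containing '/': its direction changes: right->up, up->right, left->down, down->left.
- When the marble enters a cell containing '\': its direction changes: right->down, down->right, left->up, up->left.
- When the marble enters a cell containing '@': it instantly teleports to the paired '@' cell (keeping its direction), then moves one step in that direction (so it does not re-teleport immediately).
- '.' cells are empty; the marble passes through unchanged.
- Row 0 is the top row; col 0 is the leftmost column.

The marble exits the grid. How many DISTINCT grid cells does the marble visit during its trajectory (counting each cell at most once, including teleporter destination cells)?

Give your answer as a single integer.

Answer: 9

Derivation:
Step 1: enter (1,0), '.' pass, move right to (1,1)
Step 2: enter (1,1), '.' pass, move right to (1,2)
Step 3: enter (1,2), '\' deflects right->down, move down to (2,2)
Step 4: enter (2,2), '.' pass, move down to (3,2)
Step 5: enter (3,2), '.' pass, move down to (4,2)
Step 6: enter (4,2), '.' pass, move down to (5,2)
Step 7: enter (5,2), '/' deflects down->left, move left to (5,1)
Step 8: enter (5,1), '.' pass, move left to (5,0)
Step 9: enter (5,0), '.' pass, move left to (5,-1)
Step 10: at (5,-1) — EXIT via left edge, pos 5
Distinct cells visited: 9 (path length 9)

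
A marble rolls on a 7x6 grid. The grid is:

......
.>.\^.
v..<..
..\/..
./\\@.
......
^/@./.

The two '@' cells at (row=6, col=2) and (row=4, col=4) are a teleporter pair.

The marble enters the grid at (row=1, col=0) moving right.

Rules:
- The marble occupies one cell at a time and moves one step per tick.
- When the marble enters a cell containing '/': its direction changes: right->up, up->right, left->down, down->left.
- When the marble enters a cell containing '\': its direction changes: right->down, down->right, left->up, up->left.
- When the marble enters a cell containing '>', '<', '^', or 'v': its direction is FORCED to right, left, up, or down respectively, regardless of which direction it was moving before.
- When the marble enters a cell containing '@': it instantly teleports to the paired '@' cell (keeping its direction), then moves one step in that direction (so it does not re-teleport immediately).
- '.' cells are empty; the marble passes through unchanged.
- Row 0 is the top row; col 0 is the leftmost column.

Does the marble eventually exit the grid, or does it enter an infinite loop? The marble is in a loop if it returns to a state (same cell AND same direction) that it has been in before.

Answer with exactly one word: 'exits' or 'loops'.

Step 1: enter (1,0), '.' pass, move right to (1,1)
Step 2: enter (1,1), '>' forces right->right, move right to (1,2)
Step 3: enter (1,2), '.' pass, move right to (1,3)
Step 4: enter (1,3), '\' deflects right->down, move down to (2,3)
Step 5: enter (2,3), '<' forces down->left, move left to (2,2)
Step 6: enter (2,2), '.' pass, move left to (2,1)
Step 7: enter (2,1), '.' pass, move left to (2,0)
Step 8: enter (2,0), 'v' forces left->down, move down to (3,0)
Step 9: enter (3,0), '.' pass, move down to (4,0)
Step 10: enter (4,0), '.' pass, move down to (5,0)
Step 11: enter (5,0), '.' pass, move down to (6,0)
Step 12: enter (6,0), '^' forces down->up, move up to (5,0)
Step 13: enter (5,0), '.' pass, move up to (4,0)
Step 14: enter (4,0), '.' pass, move up to (3,0)
Step 15: enter (3,0), '.' pass, move up to (2,0)
Step 16: enter (2,0), 'v' forces up->down, move down to (3,0)
Step 17: at (3,0) dir=down — LOOP DETECTED (seen before)

Answer: loops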